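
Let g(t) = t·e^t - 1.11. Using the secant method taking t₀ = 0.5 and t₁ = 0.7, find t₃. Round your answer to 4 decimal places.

0.6051

g(0.5) = -0.285639, g(0.7) = 0.299627
t₂ = 0.700000 − 0.299627·(0.700000 − 0.500000) / (0.299627 − (-0.285639)) = 0.700000 − (0.059925)/(0.585266) = 0.597610
g(0.597610) = -0.023683
t₃ = 0.597610 − (-0.023683)·(0.597610 − 0.700000) / (-0.023683 − 0.299627) = 0.597610 − (0.002425)/(-0.323310) = 0.605110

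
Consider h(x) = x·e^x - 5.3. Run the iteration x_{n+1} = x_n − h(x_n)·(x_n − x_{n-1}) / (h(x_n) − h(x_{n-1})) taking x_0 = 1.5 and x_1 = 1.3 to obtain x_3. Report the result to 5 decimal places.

h(1.5) = 1.4225336, h(1.3) = -0.5299143
x_2 = 1.3000000 − (-0.5299143)·(1.3000000 − 1.5000000) / (-0.5299143 − 1.4225336) = 1.3000000 − (0.1059829)/(-1.9524479) = 1.3542820
h(1.3542820) = -0.0535403
x_3 = 1.3542820 − (-0.0535403)·(1.3542820 − 1.3000000) / (-0.0535403 − (-0.5299143)) = 1.3542820 − (-0.0029063)/(0.4763740) = 1.3603829

1.36038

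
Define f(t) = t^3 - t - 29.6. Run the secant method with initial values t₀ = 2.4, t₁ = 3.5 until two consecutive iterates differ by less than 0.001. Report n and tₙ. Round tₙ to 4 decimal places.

n = 5, tₙ = 3.2011

f(2.4) = -18.176000, f(3.5) = 9.775000
t₂ = 3.500000 − 9.775000·(1.100000)/(27.951000) = 3.115309;  |Δ| = 0.384691
f(3.115309) = -2.480769
t₃ = 3.115309 − (-2.480769)·(-0.384691)/(-12.255769) = 3.193177;  |Δ| = 0.077868
f(3.193177) = -0.234341
t₄ = 3.193177 − (-0.234341)·(0.077868)/(2.246428) = 3.201300;  |Δ| = 0.008123
f(3.201300) = 0.006643
t₅ = 3.201300 − 0.006643·(0.008123)/(0.240983) = 3.201076;  |Δ| = 0.000224
|t₅ − t₄| = 0.000224 < 0.001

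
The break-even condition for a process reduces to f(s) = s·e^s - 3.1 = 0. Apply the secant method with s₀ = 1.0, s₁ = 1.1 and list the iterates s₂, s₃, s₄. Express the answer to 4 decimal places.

f(1.0) = -0.381718, f(1.1) = 0.204583
s₂ = 1.100000 − 0.204583·(1.100000 − 1.000000) / (0.204583 − (-0.381718)) = 1.100000 − (0.020458)/(0.586301) = 1.065106
f(1.065106) = -0.009970
s₃ = 1.065106 − (-0.009970)·(1.065106 − 1.100000) / (-0.009970 − 0.204583) = 1.065106 − (0.000348)/(-0.214553) = 1.066728
f(1.066728) = -0.000244
s₄ = 1.066728 − (-0.000244)·(1.066728 − 1.065106) / (-0.000244 − (-0.009970)) = 1.066728 − (0.000000)/(0.009726) = 1.066768

1.0651, 1.0667, 1.0668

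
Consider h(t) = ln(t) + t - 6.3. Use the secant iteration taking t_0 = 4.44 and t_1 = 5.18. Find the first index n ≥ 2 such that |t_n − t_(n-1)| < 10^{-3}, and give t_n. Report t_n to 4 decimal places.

h(4.44) = -0.369346, h(5.18) = 0.524805
t_2 = 5.180000 − 0.524805·(0.740000)/(0.894151) = 4.745671;  |Δ| = 0.434329
h(4.745671) = 0.002904
t_3 = 4.745671 − 0.002904·(-0.434329)/(-0.521901) = 4.743254;  |Δ| = 0.002416
h(4.743254) = -0.000022
t_4 = 4.743254 − (-0.000022)·(-0.002416)/(-0.002926) = 4.743273;  |Δ| = 0.000018
|t_4 − t_3| = 0.000018 < 10^{-3}

n = 4, t_n = 4.7433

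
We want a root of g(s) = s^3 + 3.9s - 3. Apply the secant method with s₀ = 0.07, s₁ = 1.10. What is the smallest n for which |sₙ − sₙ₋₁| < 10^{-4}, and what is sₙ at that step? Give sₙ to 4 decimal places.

g(0.07) = -2.726657, g(1.10) = 2.621000
s₂ = 1.100000 − 2.621000·(1.030000)/(5.347657) = 0.595175;  |Δ| = 0.504825
g(0.595175) = -0.467986
s₃ = 0.595175 − (-0.467986)·(-0.504825)/(-3.088986) = 0.671657;  |Δ| = 0.076482
g(0.671657) = -0.077538
s₄ = 0.671657 − (-0.077538)·(0.076482)/(0.390447) = 0.686845;  |Δ| = 0.015188
g(0.686845) = 0.002720
s₅ = 0.686845 − 0.002720·(0.015188)/(0.080259) = 0.686330;  |Δ| = 0.000515
g(0.686330) = -0.000015
s₆ = 0.686330 − (-0.000015)·(-0.000515)/(-0.002736) = 0.686333;  |Δ| = 0.000003
|s₆ − s₅| = 0.000003 < 10^{-4}

n = 6, sₙ = 0.6863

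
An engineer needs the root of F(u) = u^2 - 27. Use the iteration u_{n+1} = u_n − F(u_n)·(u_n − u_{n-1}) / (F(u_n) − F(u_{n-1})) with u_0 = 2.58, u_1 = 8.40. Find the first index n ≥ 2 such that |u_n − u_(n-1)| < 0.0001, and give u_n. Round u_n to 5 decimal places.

n = 7, u_n = 5.19615

F(2.58) = -20.3436000, F(8.40) = 43.5600000
u_2 = 8.4000000 − 43.5600000·(5.8200000)/(63.9036000) = 4.4327869;  |Δ| = 3.9672131
F(4.4327869) = -7.3504004
u_3 = 4.4327869 − (-7.3504004)·(-3.9672131)/(-50.9104004) = 5.0055697;  |Δ| = 0.5727829
F(5.0055697) = -1.9442715
u_4 = 5.0055697 − (-1.9442715)·(0.5727829)/(5.4061289) = 5.2115666;  |Δ| = 0.2059968
F(5.2115666) = 0.1604261
u_5 = 5.2115666 − 0.1604261·(0.2059968)/(2.1046976) = 5.1958649;  |Δ| = 0.0157017
F(5.1958649) = -0.0029880
u_6 = 5.1958649 − (-0.0029880)·(-0.0157017)/(-0.1634141) = 5.1961520;  |Δ| = 0.0002871
F(5.1961520) = -0.0000044
u_7 = 5.1961520 − (-0.0000044)·(0.0002871)/(0.0029835) = 5.1961524;  |Δ| = 0.0000004
|u_7 − u_6| = 0.0000004 < 0.0001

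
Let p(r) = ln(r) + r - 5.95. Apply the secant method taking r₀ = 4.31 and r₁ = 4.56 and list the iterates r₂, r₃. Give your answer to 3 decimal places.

4.456, 4.456

p(4.31) = -0.17906, p(4.56) = 0.12732
r₂ = 4.56000 − 0.12732·(4.56000 − 4.31000) / (0.12732 − (-0.17906)) = 4.56000 − (0.03183)/(0.30638) = 4.45611
p(4.45611) = 0.00038
r₃ = 4.45611 − 0.00038·(4.45611 − 4.56000) / (0.00038 − 0.12732) = 4.45611 − (-0.00004)/(-0.12694) = 4.45579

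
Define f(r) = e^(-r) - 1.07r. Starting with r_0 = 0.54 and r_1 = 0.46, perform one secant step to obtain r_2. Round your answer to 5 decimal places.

0.54295

f(0.54) = 0.0049483, f(0.46) = 0.1390836
r_2 = 0.4600000 − 0.1390836·(0.4600000 − 0.5400000) / (0.1390836 − 0.0049483) = 0.4600000 − (-0.0111267)/(0.1341354) = 0.5429512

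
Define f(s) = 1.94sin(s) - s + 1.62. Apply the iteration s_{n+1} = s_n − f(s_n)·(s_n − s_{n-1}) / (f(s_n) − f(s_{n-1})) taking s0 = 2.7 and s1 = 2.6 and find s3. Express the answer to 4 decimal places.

f(2.7) = -0.250883, f(2.6) = 0.020073
s2 = 2.600000 − 0.020073·(2.600000 − 2.700000) / (0.020073 − (-0.250883)) = 2.600000 − (-0.002007)/(0.270956) = 2.607408
f(2.607408) = 0.000322
s3 = 2.607408 − 0.000322·(2.607408 − 2.600000) / (0.000322 − 0.020073) = 2.607408 − (0.000002)/(-0.019750) = 2.607529

2.6075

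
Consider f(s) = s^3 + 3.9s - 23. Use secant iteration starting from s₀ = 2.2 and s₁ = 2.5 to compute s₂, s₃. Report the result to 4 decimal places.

f(2.2) = -3.772000, f(2.5) = 2.375000
s₂ = 2.500000 − 2.375000·(2.500000 − 2.200000) / (2.375000 − (-3.772000)) = 2.500000 − (0.712500)/(6.147000) = 2.384090
f(2.384090) = -0.151159
s₃ = 2.384090 − (-0.151159)·(2.384090 − 2.500000) / (-0.151159 − 2.375000) = 2.384090 − (0.017521)/(-2.526159) = 2.391026

2.3841, 2.3910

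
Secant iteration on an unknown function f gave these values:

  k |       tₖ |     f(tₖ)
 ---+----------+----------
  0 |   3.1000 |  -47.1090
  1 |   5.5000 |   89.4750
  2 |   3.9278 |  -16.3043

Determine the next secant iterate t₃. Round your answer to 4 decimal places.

4.1701

t₃ = 3.9278 − (-16.3043)·(3.9278 − 5.5000) / (-16.3043 − 89.4750)
   = 3.9278 − (25.633620)/(-105.779300) = 4.170131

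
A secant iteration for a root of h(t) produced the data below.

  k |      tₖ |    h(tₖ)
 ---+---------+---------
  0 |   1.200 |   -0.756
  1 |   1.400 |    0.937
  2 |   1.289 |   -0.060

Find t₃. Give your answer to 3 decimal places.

1.296

t₃ = 1.289 − (-0.060)·(1.289 − 1.400) / (-0.060 − 0.937)
   = 1.289 − (0.00666)/(-0.99700) = 1.29568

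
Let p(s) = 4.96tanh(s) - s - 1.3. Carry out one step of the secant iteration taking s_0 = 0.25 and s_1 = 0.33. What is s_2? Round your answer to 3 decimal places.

0.344

p(0.25) = -0.33520, p(0.33) = -0.05014
s_2 = 0.33000 − (-0.05014)·(0.33000 − 0.25000) / (-0.05014 − (-0.33520)) = 0.33000 − (-0.00401)/(0.28507) = 0.34407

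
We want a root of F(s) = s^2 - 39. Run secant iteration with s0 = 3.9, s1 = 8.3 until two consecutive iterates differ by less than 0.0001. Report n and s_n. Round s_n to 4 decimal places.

F(3.9) = -23.790000, F(8.3) = 29.890000
s2 = 8.300000 − 29.890000·(4.400000)/(53.680000) = 5.850000;  |Δ| = 2.450000
F(5.850000) = -4.777500
s3 = 5.850000 − (-4.777500)·(-2.450000)/(-34.667500) = 6.187633;  |Δ| = 0.337633
F(6.187633) = -0.713204
s4 = 6.187633 − (-0.713204)·(0.337633)/(4.064296) = 6.246880;  |Δ| = 0.059248
F(6.246880) = 0.023514
s5 = 6.246880 − 0.023514·(0.059248)/(0.736718) = 6.244989;  |Δ| = 0.001891
F(6.244989) = -0.000108
s6 = 6.244989 − (-0.000108)·(-0.001891)/(-0.023623) = 6.244998;  |Δ| = 0.000009
|s6 − s5| = 0.000009 < 0.0001

n = 6, s_n = 6.2450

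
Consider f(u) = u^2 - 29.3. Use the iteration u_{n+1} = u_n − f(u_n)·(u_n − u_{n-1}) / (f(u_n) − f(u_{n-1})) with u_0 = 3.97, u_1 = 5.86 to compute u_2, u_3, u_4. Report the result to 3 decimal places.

f(3.97) = -13.53910, f(5.86) = 5.03960
u_2 = 5.86000 − 5.03960·(5.86000 − 3.97000) / (5.03960 − (-13.53910)) = 5.86000 − (9.52484)/(18.57870) = 5.34732
f(5.34732) = -0.70612
u_3 = 5.34732 − (-0.70612)·(5.34732 − 5.86000) / (-0.70612 − 5.03960) = 5.34732 − (0.36201)/(-5.74572) = 5.41033
f(5.41033) = -0.02833
u_4 = 5.41033 − (-0.02833)·(5.41033 − 5.34732) / (-0.02833 − (-0.70612)) = 5.41033 − (-0.00179)/(0.67779) = 5.41296

5.347, 5.410, 5.413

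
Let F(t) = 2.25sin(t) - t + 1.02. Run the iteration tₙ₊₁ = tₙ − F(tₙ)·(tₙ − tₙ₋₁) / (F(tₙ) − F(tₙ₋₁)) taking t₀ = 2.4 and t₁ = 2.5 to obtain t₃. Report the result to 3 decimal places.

F(2.4) = 0.13979, F(2.5) = -0.13344
t₂ = 2.50000 − (-0.13344)·(2.50000 − 2.40000) / (-0.13344 − 0.13979) = 2.50000 − (-0.01334)/(-0.27323) = 2.45116
F(2.45116) = 0.00179
t₃ = 2.45116 − 0.00179·(2.45116 − 2.50000) / (0.00179 − (-0.13344)) = 2.45116 − (-0.00009)/(0.13523) = 2.45181

2.452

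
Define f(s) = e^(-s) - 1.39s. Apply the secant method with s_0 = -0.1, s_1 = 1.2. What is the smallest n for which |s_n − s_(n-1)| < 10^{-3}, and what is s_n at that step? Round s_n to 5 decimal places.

f(-0.1) = 1.2441709, f(1.2) = -1.3668058
s_2 = 1.2000000 − (-1.3668058)·(1.3000000)/(-2.6109767) = 0.5194702;  |Δ| = 0.6805298
f(0.5194702) = -0.1272279
s_3 = 0.5194702 − (-0.1272279)·(-0.6805298)/(1.2395779) = 0.4496219;  |Δ| = 0.0698483
f(0.4496219) = 0.0128949
s_4 = 0.4496219 − 0.0128949·(-0.0698483)/(0.1401228) = 0.4560497;  |Δ| = 0.0064278
f(0.4560497) = -0.0001268
s_5 = 0.4560497 − (-0.0001268)·(0.0064278)/(-0.0130216) = 0.4559871;  |Δ| = 0.0000626
|s_5 − s_4| = 0.0000626 < 10^{-3}

n = 5, s_n = 0.45599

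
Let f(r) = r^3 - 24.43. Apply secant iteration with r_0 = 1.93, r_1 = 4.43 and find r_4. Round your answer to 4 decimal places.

f(1.93) = -17.240943, f(4.43) = 62.508307
r_2 = 4.430000 − 62.508307·(4.430000 − 1.930000) / (62.508307 − (-17.240943)) = 4.430000 − (156.270767)/(79.749250) = 2.470474
f(2.470474) = -9.352109
r_3 = 2.470474 − (-9.352109)·(2.470474 − 4.430000) / (-9.352109 − 62.508307) = 2.470474 − (18.325705)/(-71.860416) = 2.725492
f(2.725492) = -4.184219
r_4 = 2.725492 − (-4.184219)·(2.725492 − 2.470474) / (-4.184219 − (-9.352109)) = 2.725492 − (-1.067051)/(5.167890) = 2.931969

2.9320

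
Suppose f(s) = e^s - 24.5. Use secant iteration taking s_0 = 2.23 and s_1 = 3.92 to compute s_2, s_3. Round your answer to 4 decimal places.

2.8550, 3.0848

f(2.23) = -15.200134, f(3.92) = 25.900445
s_2 = 3.920000 − 25.900445·(3.920000 − 2.230000) / (25.900445 − (-15.200134)) = 3.920000 − (43.771752)/(41.100579) = 2.855009
f(2.855009) = -7.125409
s_3 = 2.855009 − (-7.125409)·(2.855009 − 3.920000) / (-7.125409 − 25.900445) = 2.855009 − (7.588497)/(-33.025853) = 3.084783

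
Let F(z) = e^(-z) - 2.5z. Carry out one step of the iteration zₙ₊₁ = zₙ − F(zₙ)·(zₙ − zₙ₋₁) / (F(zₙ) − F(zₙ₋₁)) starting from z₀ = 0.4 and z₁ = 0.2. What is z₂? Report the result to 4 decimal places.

F(0.4) = -0.329680, F(0.2) = 0.318731
z₂ = 0.200000 − 0.318731·(0.200000 − 0.400000) / (0.318731 − (-0.329680)) = 0.200000 − (-0.063746)/(0.648411) = 0.298311

0.2983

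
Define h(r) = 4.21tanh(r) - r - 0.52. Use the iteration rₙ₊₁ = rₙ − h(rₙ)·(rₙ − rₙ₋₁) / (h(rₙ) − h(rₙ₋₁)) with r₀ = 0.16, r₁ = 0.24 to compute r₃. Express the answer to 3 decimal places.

0.164

h(0.16) = -0.01209, h(0.24) = 0.23144
r₂ = 0.24000 − 0.23144·(0.24000 − 0.16000) / (0.23144 − (-0.01209)) = 0.24000 − (0.01851)/(0.24353) = 0.16397
h(0.16397) = 0.00023
r₃ = 0.16397 − 0.00023·(0.16397 − 0.24000) / (0.00023 − 0.23144) = 0.16397 − (-0.00002)/(-0.23121) = 0.16390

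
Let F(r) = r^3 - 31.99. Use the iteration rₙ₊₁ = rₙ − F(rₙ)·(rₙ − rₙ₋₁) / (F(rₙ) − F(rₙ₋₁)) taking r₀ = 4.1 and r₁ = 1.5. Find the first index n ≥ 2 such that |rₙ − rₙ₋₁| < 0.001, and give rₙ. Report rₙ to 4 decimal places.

n = 7, rₙ = 3.1745

F(4.1) = 36.931000, F(1.5) = -28.615000
r₂ = 1.500000 − (-28.615000)·(-2.600000)/(-65.546000) = 2.635065;  |Δ| = 1.135065
F(2.635065) = -13.693239
r₃ = 2.635065 − (-13.693239)·(1.135065)/(14.921761) = 3.676680;  |Δ| = 1.041614
F(3.676680) = 17.711268
r₄ = 3.676680 − 17.711268·(1.041614)/(31.404506) = 3.089238;  |Δ| = 0.587442
F(3.089238) = -2.508183
r₅ = 3.089238 − (-2.508183)·(-0.587442)/(-20.219450) = 3.162109;  |Δ| = 0.072871
F(3.162109) = -0.372274
r₆ = 3.162109 − (-0.372274)·(0.072871)/(2.135909) = 3.174810;  |Δ| = 0.012701
F(3.174810) = 0.010245
r₇ = 3.174810 − 0.010245·(0.012701)/(0.382519) = 3.174470;  |Δ| = 0.000340
|r₇ − r₆| = 0.000340 < 0.001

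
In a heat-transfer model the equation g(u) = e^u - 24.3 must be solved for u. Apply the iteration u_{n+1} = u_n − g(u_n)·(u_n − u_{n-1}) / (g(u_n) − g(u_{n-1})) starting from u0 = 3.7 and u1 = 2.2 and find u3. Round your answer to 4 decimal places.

g(3.7) = 16.147304, g(2.2) = -15.274987
u2 = 2.200000 − (-15.274987)·(2.200000 − 3.700000) / (-15.274987 − 16.147304) = 2.200000 − (22.912480)/(-31.422291) = 2.929179
g(2.929179) = -5.587736
u3 = 2.929179 − (-5.587736)·(2.929179 − 2.200000) / (-5.587736 − (-15.274987)) = 2.929179 − (-4.074460)/(9.687251) = 3.349779

3.3498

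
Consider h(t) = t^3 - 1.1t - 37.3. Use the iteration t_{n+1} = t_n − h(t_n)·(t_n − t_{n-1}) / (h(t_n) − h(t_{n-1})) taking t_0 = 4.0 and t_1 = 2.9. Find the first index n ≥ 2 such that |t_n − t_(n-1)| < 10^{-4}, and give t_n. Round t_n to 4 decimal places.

h(4.0) = 22.300000, h(2.9) = -16.101000
t_2 = 2.900000 − (-16.101000)·(-1.100000)/(-38.401000) = 3.361215;  |Δ| = 0.461215
h(3.361215) = -3.023130
t_3 = 3.361215 − (-3.023130)·(0.461215)/(13.077870) = 3.467831;  |Δ| = 0.106616
h(3.467831) = 0.588995
t_4 = 3.467831 − 0.588995·(0.106616)/(3.612125) = 3.450446;  |Δ| = 0.017385
h(3.450446) = -0.015946
t_5 = 3.450446 − (-0.015946)·(-0.017385)/(-0.604942) = 3.450904;  |Δ| = 0.000458
h(3.450904) = -0.000080
t_6 = 3.450904 − (-0.000080)·(0.000458)/(0.015866) = 3.450906;  |Δ| = 0.000002
|t_6 − t_5| = 0.000002 < 10^{-4}

n = 6, t_n = 3.4509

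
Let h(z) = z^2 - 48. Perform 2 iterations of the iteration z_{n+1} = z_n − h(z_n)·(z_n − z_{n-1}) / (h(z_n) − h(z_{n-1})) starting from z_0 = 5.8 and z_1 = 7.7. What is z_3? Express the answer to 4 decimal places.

h(5.8) = -14.360000, h(7.7) = 11.290000
z_2 = 7.700000 − 11.290000·(7.700000 − 5.800000) / (11.290000 − (-14.360000)) = 7.700000 − (21.451000)/(25.650000) = 6.863704
h(6.863704) = -0.889571
z_3 = 6.863704 − (-0.889571)·(6.863704 − 7.700000) / (-0.889571 − 11.290000) = 6.863704 − (0.743945)/(-12.179571) = 6.924785

6.9248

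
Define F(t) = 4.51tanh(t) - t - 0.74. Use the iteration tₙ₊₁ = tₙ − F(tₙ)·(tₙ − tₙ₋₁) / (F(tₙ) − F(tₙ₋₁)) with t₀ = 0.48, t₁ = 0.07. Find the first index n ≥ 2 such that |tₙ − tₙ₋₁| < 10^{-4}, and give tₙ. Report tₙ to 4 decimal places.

F(0.48) = 0.792559, F(0.07) = -0.494815
t₂ = 0.070000 − (-0.494815)·(-0.410000)/(-1.287373) = 0.227588;  |Δ| = 0.157588
F(0.227588) = 0.041470
t₃ = 0.227588 − 0.041470·(0.157588)/(0.536285) = 0.215401;  |Δ| = 0.012186
F(0.215401) = 0.001308
t₄ = 0.215401 − 0.001308·(-0.012186)/(-0.040162) = 0.215004;  |Δ| = 0.000397
F(0.215004) = -0.000005
t₅ = 0.215004 − (-0.000005)·(-0.000397)/(-0.001313) = 0.215006;  |Δ| = 0.000001
|t₅ − t₄| = 0.000001 < 10^{-4}

n = 5, tₙ = 0.2150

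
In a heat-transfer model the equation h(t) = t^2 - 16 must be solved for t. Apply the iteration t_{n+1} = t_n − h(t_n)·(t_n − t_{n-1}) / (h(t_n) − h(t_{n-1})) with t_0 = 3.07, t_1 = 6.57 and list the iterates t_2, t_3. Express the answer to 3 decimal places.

3.752, 3.938

h(3.07) = -6.57510, h(6.57) = 27.16490
t_2 = 6.57000 − 27.16490·(6.57000 − 3.07000) / (27.16490 − (-6.57510)) = 6.57000 − (95.07715)/(33.74000) = 3.75206
h(3.75206) = -1.92201
t_3 = 3.75206 − (-1.92201)·(3.75206 − 6.57000) / (-1.92201 − 27.16490) = 3.75206 − (5.41611)/(-29.08691) = 3.93827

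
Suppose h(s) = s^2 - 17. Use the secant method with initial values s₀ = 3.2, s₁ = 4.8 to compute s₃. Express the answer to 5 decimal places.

h(3.2) = -6.7600000, h(4.8) = 6.0400000
s₂ = 4.8000000 − 6.0400000·(4.8000000 − 3.2000000) / (6.0400000 − (-6.7600000)) = 4.8000000 − (9.6640000)/(12.8000000) = 4.0450000
h(4.0450000) = -0.6379750
s₃ = 4.0450000 − (-0.6379750)·(4.0450000 − 4.8000000) / (-0.6379750 − 6.0400000) = 4.0450000 − (0.4816711)/(-6.6779750) = 4.1171283

4.11713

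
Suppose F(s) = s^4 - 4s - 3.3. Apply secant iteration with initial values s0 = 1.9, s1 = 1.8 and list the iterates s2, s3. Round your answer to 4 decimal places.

1.8001, 1.8001

F(1.9) = 2.132100, F(1.8) = -0.002400
s2 = 1.800000 − (-0.002400)·(1.800000 − 1.900000) / (-0.002400 − 2.132100) = 1.800000 − (0.000240)/(-2.134500) = 1.800112
F(1.800112) = -0.000227
s3 = 1.800112 − (-0.000227)·(1.800112 − 1.800000) / (-0.000227 − (-0.002400)) = 1.800112 − (0.000000)/(0.002173) = 1.800124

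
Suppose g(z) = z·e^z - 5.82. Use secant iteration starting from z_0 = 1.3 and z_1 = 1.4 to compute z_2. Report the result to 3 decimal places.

1.416

g(1.3) = -1.04991, g(1.4) = -0.14272
z_2 = 1.40000 − (-0.14272)·(1.40000 − 1.30000) / (-0.14272 − (-1.04991)) = 1.40000 − (-0.01427)/(0.90719) = 1.41573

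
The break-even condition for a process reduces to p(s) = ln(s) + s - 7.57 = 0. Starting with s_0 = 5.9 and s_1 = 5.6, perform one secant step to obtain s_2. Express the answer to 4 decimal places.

5.8106

p(5.9) = 0.104952, p(5.6) = -0.247233
s_2 = 5.600000 − (-0.247233)·(5.600000 − 5.900000) / (-0.247233 − 0.104952) = 5.600000 − (0.074170)/(-0.352186) = 5.810599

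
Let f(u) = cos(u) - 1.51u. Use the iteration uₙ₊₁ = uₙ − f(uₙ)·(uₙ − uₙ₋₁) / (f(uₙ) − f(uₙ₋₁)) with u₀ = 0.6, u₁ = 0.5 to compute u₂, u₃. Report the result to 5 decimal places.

f(0.6) = -0.0806644, f(0.5) = 0.1225826
u₂ = 0.5000000 − 0.1225826·(0.5000000 − 0.6000000) / (0.1225826 − (-0.0806644)) = 0.5000000 − (-0.0122583)/(0.2032469) = 0.5603121
f(0.5603121) = 0.0010180
u₃ = 0.5603121 − 0.0010180·(0.5603121 − 0.5000000) / (0.0010180 − 0.1225826) = 0.5603121 − (0.0000614)/(-0.1215646) = 0.5608172

0.56031, 0.56082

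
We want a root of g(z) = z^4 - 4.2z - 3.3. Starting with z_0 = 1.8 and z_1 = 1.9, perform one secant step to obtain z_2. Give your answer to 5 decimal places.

g(1.8) = -0.3624000, g(1.9) = 1.7521000
z_2 = 1.9000000 − 1.7521000·(1.9000000 − 1.8000000) / (1.7521000 − (-0.3624000)) = 1.9000000 − (0.1752100)/(2.1145000) = 1.8171388

1.81714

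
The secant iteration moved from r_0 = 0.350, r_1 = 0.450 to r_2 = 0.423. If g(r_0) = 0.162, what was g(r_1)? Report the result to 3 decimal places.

-0.060

The secant line through (0.350, 0.162) and (0.450, g(r_1)) crosses zero at r_2 = 0.423.
So (0.350, 0.162), (0.450, g(r_1)), (0.423, 0) are collinear:
g(r_1) = 0.162 · (0.450 − 0.423) / (0.350 − 0.423) = 0.162 · (0.02700)/(-0.07300) = -0.05992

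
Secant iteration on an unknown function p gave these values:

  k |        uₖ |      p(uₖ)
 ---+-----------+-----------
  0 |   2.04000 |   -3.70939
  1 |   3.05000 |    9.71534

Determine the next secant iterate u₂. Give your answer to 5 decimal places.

2.31907

u₂ = 3.05000 − 9.71534·(3.05000 − 2.04000) / (9.71534 − (-3.70939))
   = 3.05000 − (9.8124934)/(13.4247300) = 2.3190733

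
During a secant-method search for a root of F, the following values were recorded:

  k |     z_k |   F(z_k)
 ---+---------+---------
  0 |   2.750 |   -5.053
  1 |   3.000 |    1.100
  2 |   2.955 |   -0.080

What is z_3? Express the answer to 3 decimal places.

z_3 = 2.955 − (-0.080)·(2.955 − 3.000) / (-0.080 − 1.100)
   = 2.955 − (0.00360)/(-1.18000) = 2.95805

2.958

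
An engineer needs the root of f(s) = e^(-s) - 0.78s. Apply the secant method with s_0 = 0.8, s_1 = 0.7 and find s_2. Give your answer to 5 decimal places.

f(0.8) = -0.1746710, f(0.7) = -0.0494147
s_2 = 0.7000000 − (-0.0494147)·(0.7000000 − 0.8000000) / (-0.0494147 − (-0.1746710)) = 0.7000000 − (0.0049415)/(0.1252563) = 0.6605491

0.66055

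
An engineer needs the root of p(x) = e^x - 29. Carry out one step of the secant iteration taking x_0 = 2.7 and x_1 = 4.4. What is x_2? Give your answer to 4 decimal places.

3.0606

p(2.7) = -14.120268, p(4.4) = 52.450869
x_2 = 4.400000 − 52.450869·(4.400000 − 2.700000) / (52.450869 − (-14.120268)) = 4.400000 − (89.166477)/(66.571137) = 3.060584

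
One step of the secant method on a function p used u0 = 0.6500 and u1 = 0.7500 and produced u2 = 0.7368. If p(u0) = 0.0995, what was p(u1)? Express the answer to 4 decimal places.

The secant line through (0.6500, 0.0995) and (0.7500, p(u1)) crosses zero at u2 = 0.7368.
So (0.6500, 0.0995), (0.7500, p(u1)), (0.7368, 0) are collinear:
p(u1) = 0.0995 · (0.7500 − 0.7368) / (0.6500 − 0.7368) = 0.0995 · (0.013200)/(-0.086800) = -0.015131

-0.0151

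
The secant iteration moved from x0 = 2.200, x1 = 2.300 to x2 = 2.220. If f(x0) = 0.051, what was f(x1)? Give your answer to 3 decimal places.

The secant line through (2.200, 0.051) and (2.300, f(x1)) crosses zero at x2 = 2.220.
So (2.200, 0.051), (2.300, f(x1)), (2.220, 0) are collinear:
f(x1) = 0.051 · (2.300 − 2.220) / (2.200 − 2.220) = 0.051 · (0.08000)/(-0.02000) = -0.20400

-0.204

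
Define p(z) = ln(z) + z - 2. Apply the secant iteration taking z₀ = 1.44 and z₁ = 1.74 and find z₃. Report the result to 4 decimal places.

p(1.44) = -0.195357, p(1.74) = 0.293885
z₂ = 1.740000 − 0.293885·(1.740000 − 1.440000) / (0.293885 − (-0.195357)) = 1.740000 − (0.088166)/(0.489242) = 1.559792
p(1.559792) = 0.004344
z₃ = 1.559792 − 0.004344·(1.559792 − 1.740000) / (0.004344 − 0.293885) = 1.559792 − (-0.000783)/(-0.289541) = 1.557088

1.5571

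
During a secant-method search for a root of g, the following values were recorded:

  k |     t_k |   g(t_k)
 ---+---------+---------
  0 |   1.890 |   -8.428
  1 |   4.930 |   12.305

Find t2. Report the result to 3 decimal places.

t2 = 4.930 − 12.305·(4.930 − 1.890) / (12.305 − (-8.428))
   = 4.930 − (37.40720)/(20.73300) = 3.12577

3.126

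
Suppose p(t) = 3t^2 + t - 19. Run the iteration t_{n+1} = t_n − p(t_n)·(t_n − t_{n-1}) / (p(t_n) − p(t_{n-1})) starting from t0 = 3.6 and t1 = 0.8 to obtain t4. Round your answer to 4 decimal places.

2.3380

p(3.6) = 23.480000, p(0.8) = -16.280000
t2 = 0.800000 − (-16.280000)·(0.800000 − 3.600000) / (-16.280000 − 23.480000) = 0.800000 − (45.584000)/(-39.760000) = 1.946479
p(1.946479) = -5.687181
t3 = 1.946479 − (-5.687181)·(1.946479 − 0.800000) / (-5.687181 − (-16.280000)) = 1.946479 − (-6.520233)/(10.592819) = 2.562012
p(2.562012) = 3.253732
t4 = 2.562012 − 3.253732·(2.562012 − 1.946479) / (3.253732 − (-5.687181)) = 2.562012 − (2.002780)/(8.940913) = 2.338010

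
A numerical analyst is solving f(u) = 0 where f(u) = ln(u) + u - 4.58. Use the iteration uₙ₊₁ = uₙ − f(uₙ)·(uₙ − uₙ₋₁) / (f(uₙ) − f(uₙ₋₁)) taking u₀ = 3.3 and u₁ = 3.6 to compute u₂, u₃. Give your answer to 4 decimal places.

3.3667, 3.3662

f(3.3) = -0.086078, f(3.6) = 0.300934
u₂ = 3.600000 − 0.300934·(3.600000 − 3.300000) / (0.300934 − (-0.086078)) = 3.600000 − (0.090280)/(0.387011) = 3.366725
f(3.366725) = 0.000665
u₃ = 3.366725 − 0.000665·(3.366725 − 3.600000) / (0.000665 − 0.300934) = 3.366725 − (-0.000155)/(-0.300269) = 3.366208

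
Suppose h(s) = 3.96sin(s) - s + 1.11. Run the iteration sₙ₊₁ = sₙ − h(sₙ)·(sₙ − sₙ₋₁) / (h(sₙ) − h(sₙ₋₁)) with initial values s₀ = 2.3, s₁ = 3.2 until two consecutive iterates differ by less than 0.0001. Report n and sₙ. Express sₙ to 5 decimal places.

n = 5, sₙ = 2.72227

h(2.3) = 1.7629926, h(3.2) = -2.3211616
s₂ = 3.2000000 − (-2.3211616)·(0.9000000)/(-4.0841542) = 2.6884999;  |Δ| = 0.5115001
h(2.6884999) = 0.1549836
s₃ = 2.6884999 − 0.1549836·(-0.5115001)/(2.4761452) = 2.7205150;  |Δ| = 0.0320151
h(2.7205150) = 0.0081121
s₄ = 2.7205150 − 0.0081121·(0.0320151)/(-0.1468715) = 2.7222833;  |Δ| = 0.0017683
h(2.7222833) = -0.0000494
s₅ = 2.7222833 − (-0.0000494)·(0.0017683)/(-0.0081615) = 2.7222726;  |Δ| = 0.0000107
|s₅ − s₄| = 0.0000107 < 0.0001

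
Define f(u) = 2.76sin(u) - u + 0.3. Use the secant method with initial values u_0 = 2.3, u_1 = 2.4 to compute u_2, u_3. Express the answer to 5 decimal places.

2.31979, 2.32032

f(2.3) = 0.0581464, f(2.4) = -0.2357216
u_2 = 2.4000000 − (-0.2357216)·(2.4000000 − 2.3000000) / (-0.2357216 − 0.0581464) = 2.4000000 − (-0.0235722)/(-0.2938680) = 2.3197866
f(2.3197866) = 0.0015734
u_3 = 2.3197866 − 0.0015734·(2.3197866 − 2.4000000) / (0.0015734 − (-0.2357216)) = 2.3197866 − (-0.0001262)/(0.2372950) = 2.3203184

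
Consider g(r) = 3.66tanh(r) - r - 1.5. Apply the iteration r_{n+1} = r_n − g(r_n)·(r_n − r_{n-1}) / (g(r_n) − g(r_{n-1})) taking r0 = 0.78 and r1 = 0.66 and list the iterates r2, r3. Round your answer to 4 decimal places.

g(0.78) = 0.108907, g(0.66) = -0.043190
r2 = 0.660000 − (-0.043190)·(0.660000 − 0.780000) / (-0.043190 − 0.108907) = 0.660000 − (0.005183)/(-0.152096) = 0.694076
g(0.694076) = 0.004098
r3 = 0.694076 − 0.004098·(0.694076 − 0.660000) / (0.004098 − (-0.043190)) = 0.694076 − (0.000140)/(0.047288) = 0.691123

0.6941, 0.6911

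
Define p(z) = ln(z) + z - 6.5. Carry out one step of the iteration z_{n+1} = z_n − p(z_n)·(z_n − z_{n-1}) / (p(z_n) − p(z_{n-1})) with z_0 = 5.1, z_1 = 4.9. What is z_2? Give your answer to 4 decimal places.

4.9090

p(5.1) = 0.229241, p(4.9) = -0.010765
z_2 = 4.900000 − (-0.010765)·(4.900000 − 5.100000) / (-0.010765 − 0.229241) = 4.900000 − (0.002153)/(-0.240005) = 4.908970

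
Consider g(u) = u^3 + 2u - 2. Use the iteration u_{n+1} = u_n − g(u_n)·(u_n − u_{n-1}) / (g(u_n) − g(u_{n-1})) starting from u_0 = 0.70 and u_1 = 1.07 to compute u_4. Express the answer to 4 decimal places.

0.7709

g(0.70) = -0.257000, g(1.07) = 1.365043
u_2 = 1.070000 − 1.365043·(1.070000 − 0.700000) / (1.365043 − (-0.257000)) = 1.070000 − (0.505066)/(1.622043) = 0.758624
g(0.758624) = -0.046158
u_3 = 0.758624 − (-0.046158)·(0.758624 − 1.070000) / (-0.046158 − 1.365043) = 0.758624 − (0.014372)/(-1.411201) = 0.768808
g(0.768808) = -0.007968
u_4 = 0.768808 − (-0.007968)·(0.768808 − 0.758624) / (-0.007968 − (-0.046158)) = 0.768808 − (-0.000081)/(0.038190) = 0.770933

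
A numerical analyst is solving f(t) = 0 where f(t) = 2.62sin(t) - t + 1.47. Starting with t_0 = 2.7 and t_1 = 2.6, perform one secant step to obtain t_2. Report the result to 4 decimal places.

f(2.7) = -0.110265, f(2.6) = 0.220614
t_2 = 2.600000 − 0.220614·(2.600000 − 2.700000) / (0.220614 − (-0.110265)) = 2.600000 − (-0.022061)/(0.330878) = 2.666675

2.6667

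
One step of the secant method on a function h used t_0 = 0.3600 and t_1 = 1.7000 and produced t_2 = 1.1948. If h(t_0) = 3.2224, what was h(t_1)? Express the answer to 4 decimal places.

The secant line through (0.3600, 3.2224) and (1.7000, h(t_1)) crosses zero at t_2 = 1.1948.
So (0.3600, 3.2224), (1.7000, h(t_1)), (1.1948, 0) are collinear:
h(t_1) = 3.2224 · (1.7000 − 1.1948) / (0.3600 − 1.1948) = 3.2224 · (0.505200)/(-0.834800) = -1.950116

-1.9501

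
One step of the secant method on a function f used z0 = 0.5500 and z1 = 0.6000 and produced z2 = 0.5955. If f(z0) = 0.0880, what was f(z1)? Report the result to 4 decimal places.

-0.0087

The secant line through (0.5500, 0.0880) and (0.6000, f(z1)) crosses zero at z2 = 0.5955.
So (0.5500, 0.0880), (0.6000, f(z1)), (0.5955, 0) are collinear:
f(z1) = 0.0880 · (0.6000 − 0.5955) / (0.5500 − 0.5955) = 0.0880 · (0.004500)/(-0.045500) = -0.008703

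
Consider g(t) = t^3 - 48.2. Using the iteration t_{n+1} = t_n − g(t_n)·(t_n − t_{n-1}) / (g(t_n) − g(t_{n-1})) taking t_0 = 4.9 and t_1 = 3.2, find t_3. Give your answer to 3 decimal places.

3.657

g(4.9) = 69.44900, g(3.2) = -15.43200
t_2 = 3.20000 − (-15.43200)·(3.20000 − 4.90000) / (-15.43200 − 69.44900) = 3.20000 − (26.23440)/(-84.88100) = 3.50907
g(3.50907) = -4.99071
t_3 = 3.50907 − (-4.99071)·(3.50907 − 3.20000) / (-4.99071 − (-15.43200)) = 3.50907 − (-1.54249)/(10.44129) = 3.65680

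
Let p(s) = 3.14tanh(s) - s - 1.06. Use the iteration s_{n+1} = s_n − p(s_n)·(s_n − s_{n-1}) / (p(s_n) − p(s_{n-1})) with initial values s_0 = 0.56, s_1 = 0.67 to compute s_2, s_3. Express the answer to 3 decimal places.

0.581, 0.579

p(0.56) = -0.02495, p(0.67) = 0.10684
s_2 = 0.67000 − 0.10684·(0.67000 − 0.56000) / (0.10684 − (-0.02495)) = 0.67000 − (0.01175)/(0.13179) = 0.58083
p(0.58083) = 0.00223
s_3 = 0.58083 − 0.00223·(0.58083 − 0.67000) / (0.00223 − 0.10684) = 0.58083 − (-0.00020)/(-0.10461) = 0.57893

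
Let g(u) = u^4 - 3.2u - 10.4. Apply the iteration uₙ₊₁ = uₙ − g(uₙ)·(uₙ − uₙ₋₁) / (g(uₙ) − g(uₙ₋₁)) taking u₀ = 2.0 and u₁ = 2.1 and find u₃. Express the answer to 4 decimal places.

g(2.0) = -0.800000, g(2.1) = 2.328100
u₂ = 2.100000 − 2.328100·(2.100000 − 2.000000) / (2.328100 − (-0.800000)) = 2.100000 − (0.232810)/(3.128100) = 2.025575
g(2.025575) = -0.047619
u₃ = 2.025575 − (-0.047619)·(2.025575 − 2.100000) / (-0.047619 − 2.328100) = 2.025575 − (0.003544)/(-2.375719) = 2.027066

2.0271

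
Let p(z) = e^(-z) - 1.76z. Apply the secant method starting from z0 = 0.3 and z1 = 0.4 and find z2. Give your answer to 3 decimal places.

p(0.3) = 0.21282, p(0.4) = -0.03368
z2 = 0.40000 − (-0.03368)·(0.40000 − 0.30000) / (-0.03368 − 0.21282) = 0.40000 − (-0.00337)/(-0.24650) = 0.38634

0.386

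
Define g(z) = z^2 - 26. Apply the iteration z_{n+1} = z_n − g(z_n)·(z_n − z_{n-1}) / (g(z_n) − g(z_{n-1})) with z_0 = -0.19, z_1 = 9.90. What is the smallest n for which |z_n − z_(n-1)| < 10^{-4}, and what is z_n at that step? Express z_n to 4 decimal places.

n = 8, z_n = 5.0990

g(-0.19) = -25.963900, g(9.90) = 72.010000
z_2 = 9.900000 − 72.010000·(10.090000)/(97.973900) = 2.483934;  |Δ| = 7.416066
g(2.483934) = -19.830071
z_3 = 2.483934 − (-19.830071)·(-7.416066)/(-91.840071) = 4.085208;  |Δ| = 1.601274
g(4.085208) = -9.311075
z_4 = 4.085208 − (-9.311075)·(1.601274)/(10.518996) = 5.502604;  |Δ| = 1.417396
g(5.502604) = 4.278650
z_5 = 5.502604 − 4.278650·(1.417396)/(13.589725) = 5.056345;  |Δ| = 0.446259
g(5.056345) = -0.433379
z_6 = 5.056345 − (-0.433379)·(-0.446259)/(-4.712029) = 5.097388;  |Δ| = 0.041044
g(5.097388) = -0.016632
z_7 = 5.097388 − (-0.016632)·(0.041044)/(0.416747) = 5.099026;  |Δ| = 0.001638
g(5.099026) = 0.000070
z_8 = 5.099026 − 0.000070·(0.001638)/(0.016701) = 5.099020;  |Δ| = 0.000007
|z_8 − z_7| = 0.000007 < 10^{-4}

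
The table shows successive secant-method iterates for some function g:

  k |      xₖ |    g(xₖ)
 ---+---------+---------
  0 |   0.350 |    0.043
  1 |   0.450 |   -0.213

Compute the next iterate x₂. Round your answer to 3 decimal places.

x₂ = 0.450 − (-0.213)·(0.450 − 0.350) / (-0.213 − 0.043)
   = 0.450 − (-0.02130)/(-0.25600) = 0.36680

0.367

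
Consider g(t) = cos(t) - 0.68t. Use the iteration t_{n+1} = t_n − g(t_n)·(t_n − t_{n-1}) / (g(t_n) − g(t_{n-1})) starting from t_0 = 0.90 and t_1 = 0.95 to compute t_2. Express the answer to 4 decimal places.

0.9065

g(0.90) = 0.009610, g(0.95) = -0.064317
t_2 = 0.950000 − (-0.064317)·(0.950000 − 0.900000) / (-0.064317 − 0.009610) = 0.950000 − (-0.003216)/(-0.073927) = 0.906500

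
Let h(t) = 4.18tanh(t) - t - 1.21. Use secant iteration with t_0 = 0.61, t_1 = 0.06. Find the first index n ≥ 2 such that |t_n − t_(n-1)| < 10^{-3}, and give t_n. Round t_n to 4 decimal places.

h(0.61) = 0.454451, h(0.06) = -1.019501
t_2 = 0.060000 − (-1.019501)·(-0.550000)/(-1.473952) = 0.440423;  |Δ| = 0.380423
h(0.440423) = 0.080076
t_3 = 0.440423 − 0.080076·(0.380423)/(1.099577) = 0.412719;  |Δ| = 0.027704
h(0.412719) = 0.010737
t_4 = 0.412719 − 0.010737·(-0.027704)/(-0.069340) = 0.408429;  |Δ| = 0.004290
h(0.408429) = -0.000192
t_5 = 0.408429 − (-0.000192)·(-0.004290)/(-0.010929) = 0.408505;  |Δ| = 0.000075
|t_5 − t_4| = 0.000075 < 10^{-3}

n = 5, t_n = 0.4085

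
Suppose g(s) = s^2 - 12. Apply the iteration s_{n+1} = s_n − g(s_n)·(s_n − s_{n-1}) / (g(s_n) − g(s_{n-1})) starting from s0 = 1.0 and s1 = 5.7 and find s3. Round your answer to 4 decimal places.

3.2437

g(1.0) = -11.000000, g(5.7) = 20.490000
s2 = 5.700000 − 20.490000·(5.700000 − 1.000000) / (20.490000 − (-11.000000)) = 5.700000 − (96.303000)/(31.490000) = 2.641791
g(2.641791) = -5.020940
s3 = 2.641791 − (-5.020940)·(2.641791 − 5.700000) / (-5.020940 − 20.490000) = 2.641791 − (15.355084)/(-25.510940) = 3.243693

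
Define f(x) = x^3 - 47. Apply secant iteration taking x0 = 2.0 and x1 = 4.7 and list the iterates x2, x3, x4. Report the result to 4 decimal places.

3.0989, 3.4716, 3.6308

f(2.0) = -39.000000, f(4.7) = 56.823000
x2 = 4.700000 − 56.823000·(4.700000 − 2.000000) / (56.823000 − (-39.000000)) = 4.700000 − (153.422100)/(95.823000) = 3.098901
f(3.098901) = -17.240670
x3 = 3.098901 − (-17.240670)·(3.098901 − 4.700000) / (-17.240670 − 56.823000) = 3.098901 − (27.604018)/(-74.063670) = 3.471608
f(3.471608) = -5.159976
x4 = 3.471608 − (-5.159976)·(3.471608 − 3.098901) / (-5.159976 − (-17.240670)) = 3.471608 − (-1.923157)/(12.080694) = 3.630800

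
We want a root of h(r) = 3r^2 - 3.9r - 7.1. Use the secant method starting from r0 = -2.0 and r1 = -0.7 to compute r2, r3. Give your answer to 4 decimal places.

h(-2.0) = 12.700000, h(-0.7) = -2.900000
r2 = -0.700000 − (-2.900000)·(-0.700000 − (-2.000000)) / (-2.900000 − 12.700000) = -0.700000 − (-3.770000)/(-15.600000) = -0.941667
h(-0.941667) = -0.767292
r3 = -0.941667 − (-0.767292)·(-0.941667 − (-0.700000)) / (-0.767292 − (-2.900000)) = -0.941667 − (0.185429)/(2.132708) = -1.028612

-0.9417, -1.0286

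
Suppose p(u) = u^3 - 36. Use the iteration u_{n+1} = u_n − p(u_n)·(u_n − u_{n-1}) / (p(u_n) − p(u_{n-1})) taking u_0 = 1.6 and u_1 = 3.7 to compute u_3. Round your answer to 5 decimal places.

3.27118

p(1.6) = -31.9040000, p(3.7) = 14.6530000
u_2 = 3.7000000 − 14.6530000·(3.7000000 − 1.6000000) / (14.6530000 − (-31.9040000)) = 3.7000000 − (30.7713000)/(46.5570000) = 3.0390618
p(3.0390618) = -7.9315395
u_3 = 3.0390618 − (-7.9315395)·(3.0390618 − 3.7000000) / (-7.9315395 − 14.6530000) = 3.0390618 − (5.2422575)/(-22.5845395) = 3.2711789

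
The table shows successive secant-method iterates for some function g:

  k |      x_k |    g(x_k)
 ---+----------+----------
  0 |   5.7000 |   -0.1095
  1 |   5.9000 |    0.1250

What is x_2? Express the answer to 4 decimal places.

5.7934

x_2 = 5.9000 − 0.1250·(5.9000 − 5.7000) / (0.1250 − (-0.1095))
   = 5.9000 − (0.025000)/(0.234500) = 5.793390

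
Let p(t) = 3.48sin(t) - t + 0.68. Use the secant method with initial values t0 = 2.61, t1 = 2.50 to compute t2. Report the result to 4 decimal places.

p(2.61) = -0.165964, p(2.50) = 0.262683
t2 = 2.500000 − 0.262683·(2.500000 − 2.610000) / (0.262683 − (-0.165964)) = 2.500000 − (-0.028895)/(0.428647) = 2.567410

2.5674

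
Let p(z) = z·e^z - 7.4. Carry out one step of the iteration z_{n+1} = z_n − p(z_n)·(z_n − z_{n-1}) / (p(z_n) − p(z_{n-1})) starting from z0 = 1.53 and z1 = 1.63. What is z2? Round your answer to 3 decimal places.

p(1.53) = -0.33419, p(1.63) = 0.91932
z2 = 1.63000 − 0.91932·(1.63000 − 1.53000) / (0.91932 − (-0.33419)) = 1.63000 − (0.09193)/(1.25351) = 1.55666

1.557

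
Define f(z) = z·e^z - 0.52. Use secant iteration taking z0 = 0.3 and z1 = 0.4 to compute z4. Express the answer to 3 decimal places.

f(0.3) = -0.11504, f(0.4) = 0.07673
z2 = 0.40000 − 0.07673·(0.40000 − 0.30000) / (0.07673 − (-0.11504)) = 0.40000 − (0.00767)/(0.19177) = 0.35999
f(0.35999) = -0.00402
z3 = 0.35999 − (-0.00402)·(0.35999 − 0.40000) / (-0.00402 − 0.07673) = 0.35999 − (0.00016)/(-0.08075) = 0.36198
f(0.36198) = -0.00013
z4 = 0.36198 − (-0.00013)·(0.36198 − 0.35999) / (-0.00013 − (-0.00402)) = 0.36198 − (0.00000)/(0.00389) = 0.36205

0.362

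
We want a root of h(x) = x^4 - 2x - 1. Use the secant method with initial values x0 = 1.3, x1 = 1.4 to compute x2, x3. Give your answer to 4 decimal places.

h(1.3) = -0.743900, h(1.4) = 0.041600
x2 = 1.400000 − 0.041600·(1.400000 − 1.300000) / (0.041600 − (-0.743900)) = 1.400000 − (0.004160)/(0.785500) = 1.394704
h(1.394704) = -0.005608
x3 = 1.394704 − (-0.005608)·(1.394704 − 1.400000) / (-0.005608 − 0.041600) = 1.394704 − (0.000030)/(-0.047208) = 1.395333

1.3947, 1.3953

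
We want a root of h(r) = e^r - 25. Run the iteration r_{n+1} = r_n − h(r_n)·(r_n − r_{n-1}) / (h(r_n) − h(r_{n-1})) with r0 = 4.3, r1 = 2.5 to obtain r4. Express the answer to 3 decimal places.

3.193

h(4.3) = 48.69979, h(2.5) = -12.81751
r2 = 2.50000 − (-12.81751)·(2.50000 − 4.30000) / (-12.81751 − 48.69979) = 2.50000 − (23.07151)/(-61.51730) = 2.87504
h(2.87504) = -7.27385
r3 = 2.87504 − (-7.27385)·(2.87504 − 2.50000) / (-7.27385 − (-12.81751)) = 2.87504 − (-2.72799)/(5.54366) = 3.36713
h(3.36713) = 3.99529
r4 = 3.36713 − 3.99529·(3.36713 − 2.87504) / (3.99529 − (-7.27385)) = 3.36713 − (1.96605)/(11.26914) = 3.19267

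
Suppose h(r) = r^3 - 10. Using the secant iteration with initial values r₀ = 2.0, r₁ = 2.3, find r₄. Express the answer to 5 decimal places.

2.15444

h(2.0) = -2.0000000, h(2.3) = 2.1670000
r₂ = 2.3000000 − 2.1670000·(2.3000000 − 2.0000000) / (2.1670000 − (-2.0000000)) = 2.3000000 − (0.6501000)/(4.1670000) = 2.1439885
h(2.1439885) = -0.1447569
r₃ = 2.1439885 − (-0.1447569)·(2.1439885 − 2.3000000) / (-0.1447569 − 2.1670000) = 2.1439885 − (0.0225837)/(-2.3117569) = 2.1537576
h(2.1537576) = -0.0094259
r₄ = 2.1537576 − (-0.0094259)·(2.1537576 − 2.1439885) / (-0.0094259 − (-0.1447569)) = 2.1537576 − (-0.0000921)/(0.1353310) = 2.1544380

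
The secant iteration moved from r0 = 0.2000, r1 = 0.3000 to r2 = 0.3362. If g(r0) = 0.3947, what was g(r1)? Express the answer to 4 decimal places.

0.1049

The secant line through (0.2000, 0.3947) and (0.3000, g(r1)) crosses zero at r2 = 0.3362.
So (0.2000, 0.3947), (0.3000, g(r1)), (0.3362, 0) are collinear:
g(r1) = 0.3947 · (0.3000 − 0.3362) / (0.2000 − 0.3362) = 0.3947 · (-0.036200)/(-0.136200) = 0.104906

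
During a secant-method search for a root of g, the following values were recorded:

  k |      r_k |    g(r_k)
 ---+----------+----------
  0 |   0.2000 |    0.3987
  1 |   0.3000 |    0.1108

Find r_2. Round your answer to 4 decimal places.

r_2 = 0.3000 − 0.1108·(0.3000 − 0.2000) / (0.1108 − 0.3987)
   = 0.3000 − (0.011080)/(-0.287900) = 0.338486

0.3385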